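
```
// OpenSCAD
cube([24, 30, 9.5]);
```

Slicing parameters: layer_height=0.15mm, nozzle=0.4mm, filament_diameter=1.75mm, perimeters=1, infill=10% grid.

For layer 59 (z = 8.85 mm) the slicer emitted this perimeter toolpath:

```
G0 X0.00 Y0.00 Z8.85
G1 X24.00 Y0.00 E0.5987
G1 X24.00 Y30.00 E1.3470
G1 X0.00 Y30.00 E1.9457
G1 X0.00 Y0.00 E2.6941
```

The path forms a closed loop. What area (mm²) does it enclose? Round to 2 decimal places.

720.00 mm²

Apply the shoelace formula to the sequence of (X, Y) vertices; enclosed area = 720.00 mm².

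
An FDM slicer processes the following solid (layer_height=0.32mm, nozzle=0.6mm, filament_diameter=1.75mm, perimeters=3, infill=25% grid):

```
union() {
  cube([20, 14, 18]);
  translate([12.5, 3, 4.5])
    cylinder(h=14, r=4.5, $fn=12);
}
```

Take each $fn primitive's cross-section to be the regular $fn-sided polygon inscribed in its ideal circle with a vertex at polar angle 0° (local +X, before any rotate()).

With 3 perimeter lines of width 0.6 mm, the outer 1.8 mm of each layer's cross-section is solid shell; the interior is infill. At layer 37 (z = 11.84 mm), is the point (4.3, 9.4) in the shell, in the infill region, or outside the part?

infill

At z = 11.84 mm: the cube is present — its section is the full 20×14 rectangle; the r=4.5 cylinder at (12.5, 3) gives a regular 12-gon of circumradius 4.5 (constant along its height); Taking the union: the regions partially overlap (shared area 54.55 mm²), so overlapping operands fuse into one piece — 1 connected region. Overall, the cross-section is a single solid region. The nearest boundary edge runs (0.00, 0.00)→(0.00, 14.00); distance from the point to it = 4.30 mm. The point is inside the cross-section and 4.30 mm from the nearest boundary — more than the 1.8 mm shell width (3 × 0.6), so it's in the infill interior.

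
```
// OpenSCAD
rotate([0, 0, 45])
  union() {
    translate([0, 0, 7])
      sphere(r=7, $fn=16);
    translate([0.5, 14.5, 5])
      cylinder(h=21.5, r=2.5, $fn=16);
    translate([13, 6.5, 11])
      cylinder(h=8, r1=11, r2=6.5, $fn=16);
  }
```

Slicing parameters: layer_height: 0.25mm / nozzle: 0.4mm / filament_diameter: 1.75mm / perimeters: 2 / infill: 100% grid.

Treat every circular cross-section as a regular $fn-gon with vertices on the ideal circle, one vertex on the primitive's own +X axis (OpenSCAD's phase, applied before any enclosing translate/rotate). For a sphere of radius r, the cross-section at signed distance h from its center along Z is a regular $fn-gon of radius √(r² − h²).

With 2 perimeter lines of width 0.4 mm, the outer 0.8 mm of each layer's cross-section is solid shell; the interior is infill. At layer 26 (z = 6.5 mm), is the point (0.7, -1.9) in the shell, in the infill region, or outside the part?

At z = 6.5 mm: the r=7 sphere slices to a regular 16-gon of circumradius 6.982 (√(r²−h²) with h=0.5 from center); the r=2.5 cylinder at (0.5, 14.5) contributes a regular 16-gon of circumradius 2.5; the cone at (13, 6.5) does not reach this height (z outside [11, 19]); Merging all regions: the 2 present regions are separate (no shared area or edge), so areas and boundary lengths simply add and each stays a separate island — 2 connected regions; (rotated 45° about Z; rotation is an isometry so areas/perimeters/island counts are preserved). Overall, the cross-section has 2 separate islands. Undo the 45° rotation: the query point maps to (-0.849, -1.838) in the un-rotated model frame. The nearest boundary edge runs (-2.67, -6.45)→(-4.94, -4.94); distance from the point to it = 4.85 mm. (Shell/infill is judged within the island containing the point — the largest one.) The point is inside the cross-section and 4.85 mm from the nearest boundary — more than the 0.8 mm shell width (2 × 0.4), so it's in the infill interior.

infill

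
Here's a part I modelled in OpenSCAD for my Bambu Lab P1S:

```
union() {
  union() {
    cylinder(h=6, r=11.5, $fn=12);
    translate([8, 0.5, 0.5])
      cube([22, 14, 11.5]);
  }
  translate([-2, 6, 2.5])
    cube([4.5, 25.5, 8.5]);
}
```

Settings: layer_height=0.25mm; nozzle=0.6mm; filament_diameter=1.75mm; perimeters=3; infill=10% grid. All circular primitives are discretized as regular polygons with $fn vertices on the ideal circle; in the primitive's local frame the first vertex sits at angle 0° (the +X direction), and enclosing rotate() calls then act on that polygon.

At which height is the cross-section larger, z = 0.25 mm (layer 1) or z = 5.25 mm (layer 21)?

layer 21 (z = 5.25 mm)

Layer 1 (z = 0.25): the cylinder: section is a regular 12-gon, circumradius r=11.5 (area = (12/2)·11.500²·sin(360°/12) = 396.75 mm²); the cube at (8, 0.5) is not intersected at this z (z outside [0.5, 12]); Merging all regions: only the r=11.5 cylinder is present, so the union is just that shape — area = 396.75 mm²; the cube at (-2, 6) is absent (z outside [2.5, 11]); Combining (union): only that combined region is present, so the union is just that shape — area = 396.75 mm². So its area = 396.75 mm². Layer 21 (z = 5.25): the r=11.5 cylinder contributes a regular 12-gon of circumradius 11.5 (area = (12/2)·11.500²·sin(360°/12) = 396.75 mm²); the cube at (8, 0.5) is present — its section is the full 22×14 rectangle (area 308.00 mm²); Merging all regions: the regions partially overlap — summed areas 704.75 mm² minus the doubly-counted overlap 15.90 mm² gives 688.85 mm² — area = 688.85 mm²; the cube at (-2, 6) is present — its section is the full 4.5×25.5 rectangle (area 114.75 mm²); Taking the union: the regions partially overlap — summed areas 803.60 mm² minus the doubly-counted overlap 23.38 mm² gives 780.22 mm² — area = 780.22 mm². So its area = 780.22 mm². Layer 21 is larger (780.22 vs 396.75 mm²).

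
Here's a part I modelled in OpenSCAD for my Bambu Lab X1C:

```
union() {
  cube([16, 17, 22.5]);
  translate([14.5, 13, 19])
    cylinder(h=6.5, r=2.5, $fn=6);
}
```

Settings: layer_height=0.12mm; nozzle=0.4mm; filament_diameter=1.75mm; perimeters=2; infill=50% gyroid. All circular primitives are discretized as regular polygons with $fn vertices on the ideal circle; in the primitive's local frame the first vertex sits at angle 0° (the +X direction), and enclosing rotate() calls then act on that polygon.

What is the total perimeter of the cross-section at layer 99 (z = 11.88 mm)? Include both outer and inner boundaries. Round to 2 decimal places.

66.00 mm

At z = 11.88 mm: the cube is present — its section is the full 16×17 rectangle (perimeter 66.00 mm); the cylinder at (14.5, 13) does not reach this height (z outside [19, 25.5]); Combining (union): only the 16×17 cube is present, so the union is just that shape — boundary = 66.00 mm. Overall, the cross-section is a single solid region. Total boundary length (outer) = 66.00 mm.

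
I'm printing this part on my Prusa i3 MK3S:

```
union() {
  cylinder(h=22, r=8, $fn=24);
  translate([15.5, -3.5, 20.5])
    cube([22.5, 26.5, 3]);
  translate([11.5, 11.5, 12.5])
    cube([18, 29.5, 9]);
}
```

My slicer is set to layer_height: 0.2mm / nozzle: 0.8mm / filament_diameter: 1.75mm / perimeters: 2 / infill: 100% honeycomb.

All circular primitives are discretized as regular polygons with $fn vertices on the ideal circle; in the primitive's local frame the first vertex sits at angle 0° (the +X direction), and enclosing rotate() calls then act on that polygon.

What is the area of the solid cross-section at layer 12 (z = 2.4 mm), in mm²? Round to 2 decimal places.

198.77 mm²

At z = 2.4 mm: the r=8 cylinder contributes a regular 24-gon of circumradius 8 (area = (24/2)·8.000²·sin(360°/24) = 198.77 mm²); the cube at (15.5, -3.5) is not intersected at this z (z outside [20.5, 23.5]); the cube at (11.5, 11.5) is not intersected at this z (z outside [12.5, 21.5]); Merging all regions: only the r=8 cylinder is present, so the union is just that shape — area = 198.77 mm². Overall, the cross-section is a single solid region. Net area = 198.77 mm².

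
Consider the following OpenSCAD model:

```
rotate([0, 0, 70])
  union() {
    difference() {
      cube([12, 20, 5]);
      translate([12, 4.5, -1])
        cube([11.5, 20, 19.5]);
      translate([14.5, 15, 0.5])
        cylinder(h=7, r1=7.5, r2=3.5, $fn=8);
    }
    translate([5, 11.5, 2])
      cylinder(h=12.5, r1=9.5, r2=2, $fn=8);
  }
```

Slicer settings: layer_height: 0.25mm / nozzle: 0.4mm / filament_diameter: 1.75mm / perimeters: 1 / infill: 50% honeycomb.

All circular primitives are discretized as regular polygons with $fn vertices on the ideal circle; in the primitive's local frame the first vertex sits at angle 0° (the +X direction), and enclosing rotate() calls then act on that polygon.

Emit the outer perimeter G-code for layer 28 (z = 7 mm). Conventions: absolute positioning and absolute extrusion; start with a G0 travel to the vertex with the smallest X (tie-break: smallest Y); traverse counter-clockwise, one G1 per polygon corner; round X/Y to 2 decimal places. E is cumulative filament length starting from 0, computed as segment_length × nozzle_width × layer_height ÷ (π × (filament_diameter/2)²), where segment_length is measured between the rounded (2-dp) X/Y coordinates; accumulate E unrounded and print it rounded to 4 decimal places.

G0 X-15.20 Y10.85 Z7.00
G1 X-14.99 Y5.88 E0.2068
G1 X-11.32 Y2.52 E0.4137
G1 X-6.35 Y2.74 E0.6205
G1 X-2.99 Y6.41 E0.8274
G1 X-3.21 Y11.38 E1.0342
G1 X-6.87 Y14.74 E1.2408
G1 X-11.84 Y14.52 E1.4476
G1 X-15.20 Y10.85 E1.6545

At z = 7 mm: the cube does not reach this height (z outside [0, 5]); the 11.5×20 cube at (12, 4.5) contributes its full rectangle; the cone at (14.5, 15) contributes a regular 8-gon of circumradius 3.786 (interpolated between r1=7.5 and r2=3.5 at t=0.929); Taking the first minus the rest: the first operand is absent here, so nothing remains; the cone at (5, 11.5): at t=0.400 of its height the radius interpolates to r₁+(r₂−r₁)t = 6.500, giving a regular 8-gon of that circumradius; Taking the union: only the cone at (5, 11.5) is present, so the union is just that shape — 1 connected region; (rotated 70° about Z; rotation is an isometry so areas/perimeters/island counts are preserved). The outline is a single polygon with 8 vertices. Extrusion per mm of travel: 0.4 × 0.25 / (π × 0.875²) = 0.041575. Accumulating E over each segment gives final E = 1.6545.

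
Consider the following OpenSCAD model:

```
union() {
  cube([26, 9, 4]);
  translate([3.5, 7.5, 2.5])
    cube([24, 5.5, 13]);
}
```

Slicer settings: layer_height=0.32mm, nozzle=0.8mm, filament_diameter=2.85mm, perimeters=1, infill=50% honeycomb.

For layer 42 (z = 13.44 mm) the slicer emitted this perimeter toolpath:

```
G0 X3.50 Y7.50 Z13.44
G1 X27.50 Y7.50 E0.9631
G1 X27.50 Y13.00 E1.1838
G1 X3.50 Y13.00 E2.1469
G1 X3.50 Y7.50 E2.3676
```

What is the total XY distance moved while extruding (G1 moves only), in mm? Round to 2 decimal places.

59.00 mm

Sum the Euclidean lengths of each G1 segment: total = 59.00 mm.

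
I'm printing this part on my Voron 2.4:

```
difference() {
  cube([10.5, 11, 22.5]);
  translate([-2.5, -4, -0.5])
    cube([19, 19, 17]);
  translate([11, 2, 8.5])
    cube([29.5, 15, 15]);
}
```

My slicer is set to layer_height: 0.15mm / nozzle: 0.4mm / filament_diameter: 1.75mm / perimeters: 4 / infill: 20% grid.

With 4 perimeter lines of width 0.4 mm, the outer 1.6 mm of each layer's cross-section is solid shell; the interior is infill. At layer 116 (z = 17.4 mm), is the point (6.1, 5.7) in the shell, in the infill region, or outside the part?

infill

At z = 17.4 mm: the 10.5×11 cube contributes its full rectangle; the cube at (-2.5, -4) does not reach this height (z outside [-0.5, 16.5]); the 29.5×15 cube at (11, 2) contributes its full rectangle; Subtracting the remaining from the first: starting from the 10.5×11 cube, the 29.5×15 cube at (11, 2) misses the remaining region (no effect) — 1 connected region. Overall, the cross-section is a single solid region. The nearest boundary edge runs (10.50, 11.00)→(10.50, 0.00); distance from the point to it = 4.40 mm. The point is inside the cross-section and 4.40 mm from the nearest boundary — more than the 1.6 mm shell width (4 × 0.4), so it's in the infill interior.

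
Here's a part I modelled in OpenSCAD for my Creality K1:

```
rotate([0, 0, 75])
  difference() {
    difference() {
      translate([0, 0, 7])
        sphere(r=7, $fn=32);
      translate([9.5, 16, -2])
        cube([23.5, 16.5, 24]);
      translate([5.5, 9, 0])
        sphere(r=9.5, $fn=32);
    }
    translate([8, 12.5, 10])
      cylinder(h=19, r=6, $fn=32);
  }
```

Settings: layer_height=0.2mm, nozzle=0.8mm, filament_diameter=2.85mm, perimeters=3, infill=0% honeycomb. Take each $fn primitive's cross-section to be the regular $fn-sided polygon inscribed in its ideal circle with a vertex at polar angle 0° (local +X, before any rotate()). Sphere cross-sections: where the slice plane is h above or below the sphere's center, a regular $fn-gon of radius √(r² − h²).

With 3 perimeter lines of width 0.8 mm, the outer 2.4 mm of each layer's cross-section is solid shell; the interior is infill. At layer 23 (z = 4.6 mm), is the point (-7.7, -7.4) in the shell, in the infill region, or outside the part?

At z = 4.6 mm: the sphere: section is a regular 32-gon, circumradius = √(r²−h²) = √(7²−2.4²) = 6.576; the cube at (9.5, 16) is present — its section is the full 23.5×16.5 rectangle; the r=9.5 sphere at (5.5, 9) contributes a regular 32-gon of circumradius √(9.5²−4.6²) = 8.312; Taking the first minus the rest: starting from the r=7 sphere, the 23.5×16.5 cube at (9.5, 16) misses the remaining region (no effect); the r=9.5 sphere at (5.5, 9) partially overlaps it — only the 30.54 mm² overlap (of its 215.66 mm²) is removed, clipping the outline — 1 connected region; the cylinder at (8, 12.5) is absent (z outside [10, 29]); Subtracting the remaining from the first: none of the subtracted shapes is present at this height, so the result so far is unchanged — 1 connected region; (whole slice rotated 75° about Z — lengths, areas and connectivity unchanged). Overall, the cross-section is a single solid region. Undo the 75° rotation: the query point maps to (-9.141, 5.522) in the un-rotated model frame. The nearest boundary edge runs (-6.08, 2.52)→(-5.47, 3.65); distance from the point to it = 4.12 mm. The point is not inside any of the regions above, so it lies outside the cross-section (4.12 mm from the nearest boundary).

outside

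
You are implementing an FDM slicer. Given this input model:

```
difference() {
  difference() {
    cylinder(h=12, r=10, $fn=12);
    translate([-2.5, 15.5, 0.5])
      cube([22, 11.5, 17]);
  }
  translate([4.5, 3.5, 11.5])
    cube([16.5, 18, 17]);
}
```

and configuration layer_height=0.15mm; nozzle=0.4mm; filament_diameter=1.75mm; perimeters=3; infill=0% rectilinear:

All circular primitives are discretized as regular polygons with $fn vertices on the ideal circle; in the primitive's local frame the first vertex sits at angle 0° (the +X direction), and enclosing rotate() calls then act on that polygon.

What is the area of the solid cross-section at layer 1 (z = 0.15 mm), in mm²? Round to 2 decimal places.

300.00 mm²

At z = 0.15 mm: the r=10 cylinder gives a regular 12-gon of circumradius 10 (constant along its height) (area = (12/2)·10.000²·sin(360°/12) = 300.00 mm²); the cube at (-2.5, 15.5) is absent (z outside [0.5, 17.5]); Subtracting the remaining from the first: none of the subtracted shapes is present at this height, so the r=10 cylinder is unchanged — area = 300.00 mm²; the cube at (4.5, 3.5) is not intersected at this z (z outside [11.5, 28.5]); Subtracting the remaining from the first: none of the subtracted shapes is present at this height, so the result so far is unchanged — area = 300.00 mm². Overall, the cross-section is a single solid region. Net area = 300.00 mm².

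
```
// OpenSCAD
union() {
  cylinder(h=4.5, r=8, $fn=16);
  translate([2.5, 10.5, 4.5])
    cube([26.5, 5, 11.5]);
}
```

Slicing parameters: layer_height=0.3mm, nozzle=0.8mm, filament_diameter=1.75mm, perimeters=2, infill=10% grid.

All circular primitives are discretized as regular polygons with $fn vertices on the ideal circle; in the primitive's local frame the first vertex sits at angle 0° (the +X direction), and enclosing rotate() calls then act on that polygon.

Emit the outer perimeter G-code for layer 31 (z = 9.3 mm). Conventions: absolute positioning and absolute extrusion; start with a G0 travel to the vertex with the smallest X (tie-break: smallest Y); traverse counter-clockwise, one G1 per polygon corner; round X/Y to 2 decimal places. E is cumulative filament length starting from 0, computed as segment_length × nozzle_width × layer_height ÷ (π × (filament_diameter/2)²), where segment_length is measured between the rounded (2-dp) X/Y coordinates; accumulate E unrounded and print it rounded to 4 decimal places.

At z = 9.3 mm: the cylinder does not reach this height (z outside [0, 4.5]); the cube at (2.5, 10.5) (footprint 26.5×5) is included at this height; Taking the union: only the 26.5×5 cube at (2.5, 10.5) is present, so the union is just that shape — 1 connected region. The outline is a single polygon with 4 vertices. Extrusion per mm of travel: 0.8 × 0.3 / (π × 0.875²) = 0.099780. Accumulating E over each segment gives final E = 6.2862.

G0 X2.50 Y10.50 Z9.30
G1 X29.00 Y10.50 E2.6442
G1 X29.00 Y15.50 E3.1431
G1 X2.50 Y15.50 E5.7873
G1 X2.50 Y10.50 E6.2862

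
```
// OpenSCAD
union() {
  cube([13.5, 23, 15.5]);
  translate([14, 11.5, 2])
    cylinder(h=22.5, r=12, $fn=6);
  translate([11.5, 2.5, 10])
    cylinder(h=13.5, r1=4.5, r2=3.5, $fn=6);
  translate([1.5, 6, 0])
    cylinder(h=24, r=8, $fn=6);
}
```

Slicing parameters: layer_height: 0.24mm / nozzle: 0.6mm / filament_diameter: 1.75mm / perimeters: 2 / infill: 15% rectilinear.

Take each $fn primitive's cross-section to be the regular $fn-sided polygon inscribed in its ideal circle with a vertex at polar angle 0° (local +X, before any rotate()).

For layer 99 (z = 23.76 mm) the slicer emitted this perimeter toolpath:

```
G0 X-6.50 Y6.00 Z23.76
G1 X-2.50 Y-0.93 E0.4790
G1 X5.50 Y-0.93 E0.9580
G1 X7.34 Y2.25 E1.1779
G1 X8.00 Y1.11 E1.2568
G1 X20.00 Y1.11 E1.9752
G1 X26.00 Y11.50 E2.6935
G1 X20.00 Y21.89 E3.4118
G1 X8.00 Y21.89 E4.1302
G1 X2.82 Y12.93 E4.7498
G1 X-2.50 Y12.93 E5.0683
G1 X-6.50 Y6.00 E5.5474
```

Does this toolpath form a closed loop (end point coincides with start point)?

yes

Start point (G0): (-6.50, 6.00). End point (last G1): the path returns to the start — closed.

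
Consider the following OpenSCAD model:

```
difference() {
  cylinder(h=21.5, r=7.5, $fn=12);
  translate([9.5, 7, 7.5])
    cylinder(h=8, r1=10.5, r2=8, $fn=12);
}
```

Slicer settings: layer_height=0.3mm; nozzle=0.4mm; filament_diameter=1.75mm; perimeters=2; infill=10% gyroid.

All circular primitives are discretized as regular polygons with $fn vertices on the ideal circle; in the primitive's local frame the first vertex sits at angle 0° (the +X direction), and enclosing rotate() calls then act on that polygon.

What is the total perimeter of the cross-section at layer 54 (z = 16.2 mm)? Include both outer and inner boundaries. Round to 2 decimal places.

46.59 mm

At z = 16.2 mm: the cylinder: section is a regular 12-gon, circumradius r=7.5 (perimeter = 2·12·7.500·sin(180°/12) = 46.59 mm); the cone at (9.5, 7) is not intersected at this z (z outside [7.5, 15.5]); Taking the first minus the rest: none of the subtracted shapes is present at this height, so the r=7.5 cylinder is unchanged — boundary = 46.59 mm. Overall, the cross-section is a single solid region. Total boundary length (outer) = 46.59 mm.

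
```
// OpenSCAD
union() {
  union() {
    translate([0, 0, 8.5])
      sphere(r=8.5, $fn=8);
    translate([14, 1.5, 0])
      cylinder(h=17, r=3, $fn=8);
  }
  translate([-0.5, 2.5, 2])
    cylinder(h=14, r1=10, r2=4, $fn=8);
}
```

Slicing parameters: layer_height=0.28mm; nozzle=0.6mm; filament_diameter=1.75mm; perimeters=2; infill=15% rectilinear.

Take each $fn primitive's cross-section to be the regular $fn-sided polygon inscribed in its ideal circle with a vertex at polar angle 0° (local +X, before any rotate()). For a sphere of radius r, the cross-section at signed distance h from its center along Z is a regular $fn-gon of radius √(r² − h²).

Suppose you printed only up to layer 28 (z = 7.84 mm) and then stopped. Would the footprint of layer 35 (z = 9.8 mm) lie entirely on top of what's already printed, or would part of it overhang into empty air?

Compare the two slices. At z = 7.84: the r=8.5 sphere slices to a regular 8-gon of circumradius 8.474 (√(r²−h²) with h=0.66 from center) (area = (8/2)·8.474²·sin(360°/8) = 203.12 mm²); the r=3 cylinder at (14, 1.5) contributes a regular 8-gon of circumradius 3 (area = (8/2)·3.000²·sin(360°/8) = 25.46 mm²); Taking the union: the 2 present regions are separate (no shared area or edge), so areas and boundary lengths simply add and each stays a separate island — area = 228.58 mm²; the cone at (-0.5, 2.5) contributes a regular 8-gon of circumradius 7.497 (interpolated between r1=10 and r2=4 at t=0.417) (area = (8/2)·7.497²·sin(360°/8) = 158.98 mm²); Taking the union: the regions partially overlap — summed areas 387.56 mm² minus the doubly-counted overlap 139.49 mm² gives 248.07 mm² — area = 248.07 mm². At z = 9.8: the r=8.5 sphere slices to a regular 8-gon of circumradius 8.400 (√(r²−h²) with h=1.3 from center) (area = (8/2)·8.400²·sin(360°/8) = 199.57 mm²); the r=3 cylinder at (14, 1.5) contributes a regular 8-gon of circumradius 3 (area = (8/2)·3.000²·sin(360°/8) = 25.46 mm²); Combining (union): the 2 present regions are separate (no shared area or edge), so areas and boundary lengths simply add and each stays a separate island — area = 225.03 mm²; the cone at (-0.5, 2.5) (r1=10→r2=4) has section circumradius 6.657 here — a regular 8-gon (area = (8/2)·6.657²·sin(360°/8) = 125.35 mm²); Combining (union): the regions partially overlap — summed areas 350.38 mm² minus the doubly-counted overlap 117.81 mm² gives 232.57 mm² — area = 232.57 mm². Checking containment: the cross-section at z = 9.8 is a subset of the cross-section at z = 7.84.

entirely on top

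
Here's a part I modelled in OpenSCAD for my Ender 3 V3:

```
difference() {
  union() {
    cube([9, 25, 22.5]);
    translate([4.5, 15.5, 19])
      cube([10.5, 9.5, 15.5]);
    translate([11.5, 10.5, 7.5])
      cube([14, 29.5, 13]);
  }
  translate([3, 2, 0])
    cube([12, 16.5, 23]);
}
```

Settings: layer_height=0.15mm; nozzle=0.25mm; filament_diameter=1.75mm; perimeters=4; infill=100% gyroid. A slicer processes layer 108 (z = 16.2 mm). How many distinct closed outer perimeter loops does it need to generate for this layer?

2

At z = 16.2 mm: the 9×25 cube contributes its full rectangle; the cube at (4.5, 15.5) does not reach this height (z outside [19, 34.5]); the cube at (11.5, 10.5) is present — its section is the full 14×29.5 rectangle; Taking the union: the 2 present regions are separate (no shared area or edge), so areas and boundary lengths simply add and each stays a separate island — 2 connected regions; the 12×16.5 cube at (3, 2) contributes its full rectangle; Subtracting the remaining from the first: starting from the result so far, the 12×16.5 cube at (3, 2) partially overlaps it — only the 127.00 mm² overlap (of its 198.00 mm²) is removed, clipping the outline — 2 connected regions. The result has 2 disconnected regions.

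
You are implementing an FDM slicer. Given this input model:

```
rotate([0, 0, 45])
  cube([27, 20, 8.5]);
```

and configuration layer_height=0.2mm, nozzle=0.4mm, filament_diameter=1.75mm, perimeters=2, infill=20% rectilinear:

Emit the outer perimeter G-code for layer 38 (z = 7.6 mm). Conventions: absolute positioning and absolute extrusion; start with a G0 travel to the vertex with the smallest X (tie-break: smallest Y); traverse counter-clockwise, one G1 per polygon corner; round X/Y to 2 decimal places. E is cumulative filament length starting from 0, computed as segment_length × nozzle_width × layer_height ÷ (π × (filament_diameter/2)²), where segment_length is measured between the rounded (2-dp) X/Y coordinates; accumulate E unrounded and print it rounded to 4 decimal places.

G0 X-14.14 Y14.14 Z7.60
G1 X0.00 Y0.00 E0.6651
G1 X19.09 Y19.09 E1.5630
G1 X4.95 Y33.23 E2.2281
G1 X-14.14 Y14.14 E3.1261

At z = 7.6 mm: the cube is present — its section is the full 27×20 rectangle; (rotated 45° about Z; rotation is an isometry so areas/perimeters/island counts are preserved). The outline is a single polygon with 4 vertices. Extrusion per mm of travel: 0.4 × 0.2 / (π × 0.875²) = 0.033260. Accumulating E over each segment gives final E = 3.1261.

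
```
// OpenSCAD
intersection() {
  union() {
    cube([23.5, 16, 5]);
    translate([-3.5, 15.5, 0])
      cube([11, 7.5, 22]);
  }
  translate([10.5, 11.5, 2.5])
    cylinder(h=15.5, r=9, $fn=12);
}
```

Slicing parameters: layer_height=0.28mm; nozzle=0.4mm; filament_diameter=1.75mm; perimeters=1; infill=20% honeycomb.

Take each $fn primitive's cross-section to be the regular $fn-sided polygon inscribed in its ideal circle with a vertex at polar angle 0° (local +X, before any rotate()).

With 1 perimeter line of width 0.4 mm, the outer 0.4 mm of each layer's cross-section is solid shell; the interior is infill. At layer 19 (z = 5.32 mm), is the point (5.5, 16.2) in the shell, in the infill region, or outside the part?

infill

At z = 5.32 mm: the cube is not intersected at this z (z outside [0, 5]); the cube at (-3.5, 15.5) (footprint 11×7.5) is included at this height; Merging all regions: only the 11×7.5 cube at (-3.5, 15.5) is present, so the union is just that shape — 1 connected region; the r=9 cylinder at (10.5, 11.5) contributes a regular 12-gon of circumradius 9; After intersecting: the r=9 cylinder at (10.5, 11.5) partially overlaps the result so far; clipping to the common part keeps 13.10 mm² — 1 connected region. Overall, the cross-section is a single solid region. The nearest boundary edge runs (7.50, 15.50)→(2.57, 15.50); distance from the point to it = 0.70 mm. The point is inside the cross-section and 0.70 mm from the nearest boundary — more than the 0.4 mm shell width (1 × 0.4), so it's in the infill interior.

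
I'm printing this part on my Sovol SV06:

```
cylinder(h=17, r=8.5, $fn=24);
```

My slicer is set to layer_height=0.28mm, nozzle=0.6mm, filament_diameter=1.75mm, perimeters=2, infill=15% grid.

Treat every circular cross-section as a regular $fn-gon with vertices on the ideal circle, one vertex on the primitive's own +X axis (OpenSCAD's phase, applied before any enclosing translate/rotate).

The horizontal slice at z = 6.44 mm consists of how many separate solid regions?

At z = 6.44 mm: the r=8.5 cylinder gives a regular 24-gon of circumradius 8.5 (constant along its height). The result has 1 disconnected region.

1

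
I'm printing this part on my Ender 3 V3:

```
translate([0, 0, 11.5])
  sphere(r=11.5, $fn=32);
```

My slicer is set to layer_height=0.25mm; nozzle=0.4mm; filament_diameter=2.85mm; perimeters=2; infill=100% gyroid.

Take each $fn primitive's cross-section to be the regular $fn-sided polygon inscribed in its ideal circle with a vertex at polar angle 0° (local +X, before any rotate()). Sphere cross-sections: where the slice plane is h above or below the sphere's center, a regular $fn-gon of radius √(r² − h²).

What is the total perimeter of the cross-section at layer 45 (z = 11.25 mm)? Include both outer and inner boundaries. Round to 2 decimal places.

72.12 mm

At z = 11.25 mm: the r=11.5 sphere contributes a regular 32-gon of circumradius √(11.5²−0.25²) = 11.497 (perimeter = 2·32·11.497·sin(180°/32) = 72.12 mm). Overall, the cross-section is a single solid region. Total boundary length (outer) = 72.12 mm.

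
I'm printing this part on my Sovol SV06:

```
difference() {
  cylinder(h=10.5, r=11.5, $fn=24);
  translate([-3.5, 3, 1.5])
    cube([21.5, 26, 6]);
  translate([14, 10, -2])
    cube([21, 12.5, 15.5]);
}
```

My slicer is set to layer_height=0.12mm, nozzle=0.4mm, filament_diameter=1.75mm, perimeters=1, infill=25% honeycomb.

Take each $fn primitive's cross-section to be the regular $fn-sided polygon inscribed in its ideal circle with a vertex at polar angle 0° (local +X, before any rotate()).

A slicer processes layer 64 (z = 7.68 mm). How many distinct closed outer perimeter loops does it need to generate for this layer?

At z = 7.68 mm: the r=11.5 cylinder contributes a regular 24-gon of circumradius 11.5; the cube at (-3.5, 3) is absent (z outside [1.5, 7.5]); the 21×12.5 cube at (14, 10) contributes its full rectangle; Subtracting the remaining from the first: starting from the r=11.5 cylinder, the 21×12.5 cube at (14, 10) misses the remaining region (no effect) — 1 connected region. The result has 1 disconnected region.

1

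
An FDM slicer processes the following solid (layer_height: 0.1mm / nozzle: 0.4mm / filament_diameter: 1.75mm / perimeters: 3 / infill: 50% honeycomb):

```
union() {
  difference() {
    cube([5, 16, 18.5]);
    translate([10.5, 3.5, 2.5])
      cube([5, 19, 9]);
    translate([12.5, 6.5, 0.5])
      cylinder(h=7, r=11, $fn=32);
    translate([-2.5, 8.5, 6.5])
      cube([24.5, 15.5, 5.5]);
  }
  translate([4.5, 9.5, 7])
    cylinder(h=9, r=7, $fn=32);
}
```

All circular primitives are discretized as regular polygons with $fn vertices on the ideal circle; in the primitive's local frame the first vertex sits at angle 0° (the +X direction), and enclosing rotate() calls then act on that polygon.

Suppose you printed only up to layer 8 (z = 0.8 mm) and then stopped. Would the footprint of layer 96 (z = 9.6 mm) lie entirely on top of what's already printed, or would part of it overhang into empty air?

Compare the two slices. At z = 0.8: the 5×16 cube contributes its full rectangle (area 80.00 mm²); the cube at (10.5, 3.5) is not intersected at this z (z outside [2.5, 11.5]); the r=11 cylinder at (12.5, 6.5) contributes a regular 32-gon of circumradius 11 (area = (32/2)·11.000²·sin(360°/32) = 377.69 mm²); the cube at (-2.5, 8.5) does not reach this height (z outside [6.5, 12]); Taking the first minus the rest: starting from the 5×16 cube (80.00 mm²), the r=11 cylinder at (12.5, 6.5) partially overlaps it — only the 37.26 mm² overlap (of its 377.69 mm²) is removed, clipping the outline — area = 42.74 mm²; the cylinder at (4.5, 9.5) is not intersected at this z (z outside [7, 16]); Merging all regions: only that combined region is present, so the union is just that shape — area = 42.74 mm². At z = 9.6: the cube is present — its section is the full 5×16 rectangle (area 80.00 mm²); the cube at (10.5, 3.5) (footprint 5×19) is included at this height (area 95.00 mm²); the cylinder at (12.5, 6.5) is not intersected at this z (z outside [0.5, 7.5]); the cube at (-2.5, 8.5) is present — its section is the full 24.5×15.5 rectangle (area 379.75 mm²); Taking the first minus the rest: starting from the 5×16 cube (80.00 mm²), the 5×19 cube at (10.5, 3.5) misses the remaining region (no effect); the 24.5×15.5 cube at (-2.5, 8.5) partially overlaps it — only the 37.50 mm² overlap (of its 379.75 mm²) is removed, clipping the outline — area = 42.50 mm²; the r=7 cylinder at (4.5, 9.5) gives a regular 32-gon of circumradius 7 (constant along its height) (area = (32/2)·7.000²·sin(360°/32) = 152.95 mm²); Combining (union): the regions partially overlap — summed areas 195.45 mm² minus the doubly-counted overlap 27.55 mm² gives 167.90 mm² — area = 167.90 mm². Checking containment: at z = 9.6 the cross-section extends beyond the z = 0.8 cross-section by about 126.16 mm².

part overhangs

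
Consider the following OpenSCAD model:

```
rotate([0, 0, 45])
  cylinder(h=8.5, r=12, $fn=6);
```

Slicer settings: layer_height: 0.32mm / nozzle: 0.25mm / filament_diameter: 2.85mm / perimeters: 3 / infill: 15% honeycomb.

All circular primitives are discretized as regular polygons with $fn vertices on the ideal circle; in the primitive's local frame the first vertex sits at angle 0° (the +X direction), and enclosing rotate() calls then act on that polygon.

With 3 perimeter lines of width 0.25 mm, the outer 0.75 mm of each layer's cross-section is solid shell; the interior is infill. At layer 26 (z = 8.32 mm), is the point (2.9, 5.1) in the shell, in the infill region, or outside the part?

infill

At z = 8.32 mm: the r=12 cylinder gives a regular 6-gon of circumradius 12 (constant along its height); (whole slice rotated 45° about Z — lengths, areas and connectivity unchanged). Overall, the cross-section is a single solid region. Undo the 45° rotation: the query point maps to (5.657, 1.556) in the un-rotated model frame. The nearest boundary edge runs (12.00, 0.00)→(6.00, 10.39); distance from the point to it = 4.72 mm. The point is inside the cross-section and 4.72 mm from the nearest boundary — more than the 0.75 mm shell width (3 × 0.25), so it's in the infill interior.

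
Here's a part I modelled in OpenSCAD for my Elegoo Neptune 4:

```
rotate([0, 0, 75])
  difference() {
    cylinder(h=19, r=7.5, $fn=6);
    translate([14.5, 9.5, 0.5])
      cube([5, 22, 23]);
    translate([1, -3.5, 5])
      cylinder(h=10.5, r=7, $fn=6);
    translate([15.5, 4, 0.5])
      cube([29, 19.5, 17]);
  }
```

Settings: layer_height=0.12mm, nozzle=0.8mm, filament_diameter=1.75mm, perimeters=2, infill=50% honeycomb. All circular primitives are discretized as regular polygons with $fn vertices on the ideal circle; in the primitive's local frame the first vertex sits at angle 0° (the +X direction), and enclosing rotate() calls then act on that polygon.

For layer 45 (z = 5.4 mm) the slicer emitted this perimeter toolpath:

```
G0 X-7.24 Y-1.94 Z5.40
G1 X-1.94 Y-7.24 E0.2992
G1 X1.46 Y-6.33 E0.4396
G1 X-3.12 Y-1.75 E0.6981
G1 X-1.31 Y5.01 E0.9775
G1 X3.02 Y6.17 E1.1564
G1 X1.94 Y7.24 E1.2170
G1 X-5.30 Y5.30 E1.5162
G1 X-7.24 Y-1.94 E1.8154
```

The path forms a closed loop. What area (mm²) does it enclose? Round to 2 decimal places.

57.63 mm²

Apply the shoelace formula to the sequence of (X, Y) vertices; enclosed area = 57.63 mm².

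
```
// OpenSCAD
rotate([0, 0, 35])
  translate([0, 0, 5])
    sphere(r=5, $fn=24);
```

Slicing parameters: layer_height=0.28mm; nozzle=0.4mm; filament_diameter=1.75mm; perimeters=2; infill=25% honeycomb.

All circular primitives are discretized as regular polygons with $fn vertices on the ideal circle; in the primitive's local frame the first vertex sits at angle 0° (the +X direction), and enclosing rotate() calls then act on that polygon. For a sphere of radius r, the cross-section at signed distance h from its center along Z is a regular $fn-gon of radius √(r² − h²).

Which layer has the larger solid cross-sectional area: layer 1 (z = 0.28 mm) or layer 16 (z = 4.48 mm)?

Layer 1 (z = 0.28): the sphere: section is a regular 24-gon, circumradius = √(r²−h²) = √(5²−4.72²) = 1.650 (area = (24/2)·1.650²·sin(360°/24) = 8.45 mm²); (whole slice rotated 35° about Z — lengths, areas and connectivity unchanged). So its area = 8.45 mm². Layer 16 (z = 4.48): the r=5 sphere slices to a regular 24-gon of circumradius 4.973 (√(r²−h²) with h=0.52 from center) (area = (24/2)·4.973²·sin(360°/24) = 76.81 mm²); (whole slice rotated 35° about Z — lengths, areas and connectivity unchanged). So its area = 76.81 mm². Layer 16 is larger (76.81 vs 8.45 mm²).

layer 16 (z = 4.48 mm)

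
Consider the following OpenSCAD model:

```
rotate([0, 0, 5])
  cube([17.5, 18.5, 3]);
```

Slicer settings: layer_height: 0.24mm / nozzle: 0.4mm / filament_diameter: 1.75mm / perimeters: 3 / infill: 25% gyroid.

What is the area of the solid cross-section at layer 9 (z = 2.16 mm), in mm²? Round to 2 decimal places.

At z = 2.16 mm: the cube (footprint 17.5×18.5) is included at this height (area 323.75 mm²); (rotated 5° about Z; rotation is an isometry so areas/perimeters/island counts are preserved). Overall, the cross-section is a single solid region. Net area = 323.75 mm².

323.75 mm²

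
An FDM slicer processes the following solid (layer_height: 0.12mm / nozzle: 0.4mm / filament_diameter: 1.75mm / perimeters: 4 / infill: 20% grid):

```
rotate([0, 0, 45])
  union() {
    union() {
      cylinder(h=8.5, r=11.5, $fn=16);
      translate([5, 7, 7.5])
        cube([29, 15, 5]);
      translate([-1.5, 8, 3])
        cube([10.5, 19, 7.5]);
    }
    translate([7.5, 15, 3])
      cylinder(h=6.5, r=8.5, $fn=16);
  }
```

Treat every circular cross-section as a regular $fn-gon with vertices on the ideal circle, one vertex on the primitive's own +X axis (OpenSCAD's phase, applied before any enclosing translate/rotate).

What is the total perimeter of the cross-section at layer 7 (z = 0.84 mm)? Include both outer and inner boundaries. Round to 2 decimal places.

71.79 mm

At z = 0.84 mm: the r=11.5 cylinder contributes a regular 16-gon of circumradius 11.5 (perimeter = 2·16·11.500·sin(180°/16) = 71.79 mm); the cube at (5, 7) does not reach this height (z outside [7.5, 12.5]); the cube at (-1.5, 8) is not intersected at this z (z outside [3, 10.5]); Taking the union: only the r=11.5 cylinder is present, so the union is just that shape — boundary = 71.79 mm; the cylinder at (7.5, 15) is not intersected at this z (z outside [3, 9.5]); Merging all regions: only the result so far is present, so the union is just that shape — boundary = 71.79 mm; (whole slice rotated 45° about Z — lengths, areas and connectivity unchanged). Overall, the cross-section is a single solid region. Total boundary length (outer) = 71.79 mm.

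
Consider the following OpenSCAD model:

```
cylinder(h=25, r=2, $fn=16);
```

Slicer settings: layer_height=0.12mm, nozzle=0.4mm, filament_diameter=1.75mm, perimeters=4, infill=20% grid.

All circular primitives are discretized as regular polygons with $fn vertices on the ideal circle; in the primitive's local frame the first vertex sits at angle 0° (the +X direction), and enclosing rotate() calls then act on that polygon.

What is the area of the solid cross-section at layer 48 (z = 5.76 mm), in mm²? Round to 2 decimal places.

At z = 5.76 mm: the r=2 cylinder contributes a regular 16-gon of circumradius 2 (area = (16/2)·2.000²·sin(360°/16) = 12.25 mm²). Overall, the cross-section is a single solid region. Net area = 12.25 mm².

12.25 mm²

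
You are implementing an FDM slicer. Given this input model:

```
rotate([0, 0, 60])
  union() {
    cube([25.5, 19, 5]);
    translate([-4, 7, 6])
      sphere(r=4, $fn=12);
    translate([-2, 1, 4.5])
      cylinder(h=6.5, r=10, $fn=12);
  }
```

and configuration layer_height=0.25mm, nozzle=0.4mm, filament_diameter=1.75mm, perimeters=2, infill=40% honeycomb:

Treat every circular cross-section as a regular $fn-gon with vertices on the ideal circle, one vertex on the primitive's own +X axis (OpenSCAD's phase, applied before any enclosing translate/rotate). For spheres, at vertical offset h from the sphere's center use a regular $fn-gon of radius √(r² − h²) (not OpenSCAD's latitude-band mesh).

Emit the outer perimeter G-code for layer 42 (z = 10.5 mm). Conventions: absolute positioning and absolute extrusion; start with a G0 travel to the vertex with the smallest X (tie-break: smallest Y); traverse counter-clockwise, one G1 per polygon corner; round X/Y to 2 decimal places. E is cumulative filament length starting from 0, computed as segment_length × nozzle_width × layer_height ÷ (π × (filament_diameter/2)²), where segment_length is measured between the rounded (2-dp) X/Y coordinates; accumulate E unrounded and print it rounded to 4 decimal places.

G0 X-11.87 Y-1.23 Z10.50
G1 X-10.53 Y-6.23 E0.2152
G1 X-6.87 Y-9.89 E0.4304
G1 X-1.87 Y-11.23 E0.6456
G1 X3.13 Y-9.89 E0.8608
G1 X6.79 Y-6.23 E1.0760
G1 X8.13 Y-1.23 E1.2912
G1 X6.79 Y3.77 E1.5064
G1 X3.13 Y7.43 E1.7216
G1 X-1.87 Y8.77 E1.9369
G1 X-6.87 Y7.43 E2.1521
G1 X-10.53 Y3.77 E2.3673
G1 X-11.87 Y-1.23 E2.5825

At z = 10.5 mm: the cube does not reach this height (z outside [0, 5]); the sphere at (-4, 7) is absent (|z−center|=4.500 > r=4); the r=10 cylinder at (-2, 1) gives a regular 12-gon of circumradius 10 (constant along its height); Taking the union: only the r=10 cylinder at (-2, 1) is present, so the union is just that shape — 1 connected region; (rotated 60° about Z; rotation is an isometry so areas/perimeters/island counts are preserved). The outline is a single polygon with 12 vertices. Extrusion per mm of travel: 0.4 × 0.25 / (π × 0.875²) = 0.041575. Accumulating E over each segment gives final E = 2.5825.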